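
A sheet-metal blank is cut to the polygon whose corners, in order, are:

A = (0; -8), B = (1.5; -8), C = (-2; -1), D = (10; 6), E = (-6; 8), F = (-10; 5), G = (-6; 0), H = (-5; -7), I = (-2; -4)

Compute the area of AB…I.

A→B: (0)(-8) − (1.5)(-8) = 12
B→C: (1.5)(-1) − (-2)(-8) = -17.5
C→D: (-2)(6) − (10)(-1) = -2
D→E: (10)(8) − (-6)(6) = 116
E→F: (-6)(5) − (-10)(8) = 50
F→G: (-10)(0) − (-6)(5) = 30
G→H: (-6)(-7) − (-5)(0) = 42
H→I: (-5)(-4) − (-2)(-7) = 6
I→A: (-2)(-8) − (0)(-4) = 16
Σ = 252.5
Area = |Σ|/2 = 126.25.

126.25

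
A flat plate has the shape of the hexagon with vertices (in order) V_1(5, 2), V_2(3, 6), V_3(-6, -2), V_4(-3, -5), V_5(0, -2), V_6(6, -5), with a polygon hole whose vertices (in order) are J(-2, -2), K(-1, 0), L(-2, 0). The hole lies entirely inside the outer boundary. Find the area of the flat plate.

65.5

Outer boundary:
Σ = (24) + (30) + (24) + (6) + (12) + (37) = 133
Area = |Σ|/2 = 66.5.
Hole:
Σ = (-2) + (0) + (4) = 2
Area = |Σ|/2 = 1.
Net area = 66.5 − 1 = 65.5.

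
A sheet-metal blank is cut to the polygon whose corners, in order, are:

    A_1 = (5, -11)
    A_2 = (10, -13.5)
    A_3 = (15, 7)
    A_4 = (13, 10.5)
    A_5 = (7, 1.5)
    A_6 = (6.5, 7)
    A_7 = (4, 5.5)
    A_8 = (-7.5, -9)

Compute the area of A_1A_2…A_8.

253.625

Cross-terms: 42.5, 272.5, 66.5, -54, 39.25, 7.75, 5.25, 127.5  ⇒  Σ = 507.25
Area = |Σ|/2 = 253.625.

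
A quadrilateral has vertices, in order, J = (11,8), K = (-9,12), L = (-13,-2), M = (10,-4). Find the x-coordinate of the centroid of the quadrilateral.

Apply the shoelace formula. First the cross-terms c_i = x_i·y_{i+1} − x_{i+1}·y_i:
  204, 174, 72, 124  ⇒  2A = 574, A = 287.
Then Σ (x_i + x_{i+1})·c_i = -1032, so x̄ = -1032 / (6·287) = -172/287.

-172/287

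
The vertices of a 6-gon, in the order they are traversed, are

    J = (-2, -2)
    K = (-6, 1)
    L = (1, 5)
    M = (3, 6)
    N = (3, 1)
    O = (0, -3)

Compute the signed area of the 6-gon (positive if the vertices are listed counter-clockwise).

Σ = (-14) + (-31) + (-9) + (-15) + (-9) + (-6) = -84
Signed area = Σ/2 = -42 (negative ⇒ clockwise traversal).

-42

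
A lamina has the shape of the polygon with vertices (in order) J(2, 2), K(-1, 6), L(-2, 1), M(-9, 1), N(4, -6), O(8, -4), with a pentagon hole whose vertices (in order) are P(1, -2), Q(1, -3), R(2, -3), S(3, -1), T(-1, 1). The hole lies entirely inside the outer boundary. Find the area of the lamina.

63

Outer boundary:
Apply the shoelace (surveyor's) formula: 2A = Σ (x_i·y_{i+1} − x_{i+1}·y_i), indices taken mod 6.
Σ = (14) + (11) + (7) + (50) + (32) + (24) = 138
Area = |Σ|/2 = 69.
Hole:
P→Q: (1)(-3) − (1)(-2) = -1
Q→R: (1)(-3) − (2)(-3) = 3
R→S: (2)(-1) − (3)(-3) = 7
S→T: (3)(1) − (-1)(-1) = 2
T→P: (-1)(-2) − (1)(1) = 1
Σ = 12
Area = |Σ|/2 = 6.
Net area = 69 − 6 = 63.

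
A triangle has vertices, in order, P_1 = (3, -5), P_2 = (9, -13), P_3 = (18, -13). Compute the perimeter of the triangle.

|P_1P_2| = √((6)² + (-8)²) = √100 = 10
|P_2P_3| = √((9)² + (0)²) = √81 = 9
|P_3P_1| = √((-15)² + (8)²) = √289 = 17
Perimeter = 10 + 9 + 17 = 36.

36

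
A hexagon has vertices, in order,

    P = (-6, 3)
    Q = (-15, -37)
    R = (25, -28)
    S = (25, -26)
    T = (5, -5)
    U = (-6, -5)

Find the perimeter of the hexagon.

132

|PQ| = √((-9)² + (-40)²) = √1681 = 41
|QR| = √((40)² + (9)²) = √1681 = 41
|RS| = √((0)² + (2)²) = √4 = 2
|ST| = √((-20)² + (21)²) = √841 = 29
|TU| = √((-11)² + (0)²) = √121 = 11
|UP| = √((0)² + (8)²) = √64 = 8
Perimeter = 41 + 41 + 2 + 29 + 11 + 8 = 132.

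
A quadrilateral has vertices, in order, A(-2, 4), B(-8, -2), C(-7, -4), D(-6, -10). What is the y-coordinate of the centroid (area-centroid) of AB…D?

Apply Gauss's area formula. First the cross-terms c_i = x_i·y_{i+1} − x_{i+1}·y_i:
  36, 18, 46, -44  ⇒  2A = 56, A = 28.
Then Σ (y_i + y_{i+1})·c_i = -416, so ȳ = -416 / (6·28) = -52/21.

-52/21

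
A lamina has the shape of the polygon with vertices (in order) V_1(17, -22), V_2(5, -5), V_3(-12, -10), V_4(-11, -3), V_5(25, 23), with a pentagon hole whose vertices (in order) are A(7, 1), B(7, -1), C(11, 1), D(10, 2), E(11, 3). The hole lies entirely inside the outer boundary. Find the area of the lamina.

Outer boundary:
Apply the shoelace formula: 2A = Σ (x_i·y_{i+1} − x_{i+1}·y_i), indices taken mod 5.
V_1→V_2: (17)(-5) − (5)(-22) = 25
V_2→V_3: (5)(-10) − (-12)(-5) = -110
V_3→V_4: (-12)(-3) − (-11)(-10) = -74
V_4→V_5: (-11)(23) − (25)(-3) = -178
V_5→V_1: (25)(-22) − (17)(23) = -941
Σ = -1278
Area = |Σ|/2 = 639.
Hole:
A→B: (7)(-1) − (7)(1) = -14
B→C: (7)(1) − (11)(-1) = 18
C→D: (11)(2) − (10)(1) = 12
D→E: (10)(3) − (11)(2) = 8
E→A: (11)(1) − (7)(3) = -10
Σ = 14
Area = |Σ|/2 = 7.
Net area = 639 − 7 = 632.

632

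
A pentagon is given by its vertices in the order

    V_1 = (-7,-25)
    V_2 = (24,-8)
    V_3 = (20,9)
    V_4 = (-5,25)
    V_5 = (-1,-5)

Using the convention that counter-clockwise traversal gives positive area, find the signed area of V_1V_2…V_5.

V_1→V_2: (-7)(-8) − (24)(-25) = 656
V_2→V_3: (24)(9) − (20)(-8) = 376
V_3→V_4: (20)(25) − (-5)(9) = 545
V_4→V_5: (-5)(-5) − (-1)(25) = 50
V_5→V_1: (-1)(-25) − (-7)(-5) = -10
Σ = 1617
Signed area = Σ/2 = 808.5 (positive ⇒ counter-clockwise traversal).

808.5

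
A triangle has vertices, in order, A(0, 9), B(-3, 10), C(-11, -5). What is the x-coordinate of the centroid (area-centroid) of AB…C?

Apply the surveyor's formula. First the cross-terms c_i = x_i·y_{i+1} − x_{i+1}·y_i:
  27, 125, -99  ⇒  2A = 53, A = 26.5.
Then Σ (x_i + x_{i+1})·c_i = -742, so x̄ = -742 / (6·26.5) = -14/3.

-14/3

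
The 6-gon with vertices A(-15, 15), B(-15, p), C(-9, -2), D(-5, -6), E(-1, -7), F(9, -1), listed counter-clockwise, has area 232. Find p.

8

Write out the shoelace sum; only the two edges meeting at B involve p:
2·Area = [((-15)·p − (-15)·15) + ((-15)·(-2) − (-9)·p)] + 257
       = -6·p + 512 = 464
⇒ p = 8.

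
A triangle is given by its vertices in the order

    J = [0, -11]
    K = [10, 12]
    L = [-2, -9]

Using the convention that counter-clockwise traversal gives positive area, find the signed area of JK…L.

Apply the shoelace formula: 2A = Σ (x_i·y_{i+1} − x_{i+1}·y_i), indices taken mod 3.
Σ = (110) + (-66) + (22) = 66
Signed area = Σ/2 = 33 (positive ⇒ counter-clockwise traversal).

33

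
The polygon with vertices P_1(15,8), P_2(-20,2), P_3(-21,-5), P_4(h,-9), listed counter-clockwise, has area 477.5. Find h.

The doubled signed area Σ (x_i y_{i+1} − x_{i+1} y_i) is linear in h.
With h=0 it equals 656; the coefficient of h is 13 (from the two edges through P_4).
So 13·h + 656 = 2·477.5 = 955 ⇒ h = 23.

23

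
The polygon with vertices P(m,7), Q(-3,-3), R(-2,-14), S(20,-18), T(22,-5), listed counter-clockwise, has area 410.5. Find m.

The doubled signed area Σ (x_i y_{i+1} − x_{i+1} y_i) is linear in m.
With m=0 it equals 823; the coefficient of m is 2 (from the two edges through P).
So 2·m + 823 = 2·410.5 = 821 ⇒ m = -1.

-1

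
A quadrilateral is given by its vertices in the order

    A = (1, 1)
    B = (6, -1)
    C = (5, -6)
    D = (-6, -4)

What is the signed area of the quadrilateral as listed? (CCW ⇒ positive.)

-48

Σ = (-7) + (-31) + (-56) + (-2) = -96
Signed area = Σ/2 = -48 (negative ⇒ clockwise traversal).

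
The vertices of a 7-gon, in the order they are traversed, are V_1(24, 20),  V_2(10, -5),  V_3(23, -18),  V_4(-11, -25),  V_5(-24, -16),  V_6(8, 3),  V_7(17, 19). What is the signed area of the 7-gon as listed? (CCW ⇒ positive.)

Σ = (-320) + (-65) + (-773) + (-424) + (56) + (101) + (-116) = -1541
Signed area = Σ/2 = -770.5 (negative ⇒ clockwise traversal).

-770.5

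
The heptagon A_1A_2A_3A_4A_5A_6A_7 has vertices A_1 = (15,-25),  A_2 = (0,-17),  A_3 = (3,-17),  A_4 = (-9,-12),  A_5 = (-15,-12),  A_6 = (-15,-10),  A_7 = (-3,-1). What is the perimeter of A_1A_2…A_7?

|A_1A_2| = √((-15)² + (8)²) = √289 = 17
|A_2A_3| = √((3)² + (0)²) = √9 = 3
|A_3A_4| = √((-12)² + (5)²) = √169 = 13
|A_4A_5| = √((-6)² + (0)²) = √36 = 6
|A_5A_6| = √((0)² + (2)²) = √4 = 2
|A_6A_7| = √((12)² + (9)²) = √225 = 15
|A_7A_1| = √((18)² + (-24)²) = √900 = 30
Perimeter = 17 + 3 + 13 + 6 + 2 + 15 + 30 = 86.

86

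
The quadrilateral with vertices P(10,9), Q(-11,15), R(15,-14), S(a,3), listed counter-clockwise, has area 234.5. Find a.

The doubled signed area Σ (x_i y_{i+1} − x_{i+1} y_i) is linear in a.
With a=0 it equals 193; the coefficient of a is 23 (from the two edges through S).
So 23·a + 193 = 2·234.5 = 469 ⇒ a = 12.

12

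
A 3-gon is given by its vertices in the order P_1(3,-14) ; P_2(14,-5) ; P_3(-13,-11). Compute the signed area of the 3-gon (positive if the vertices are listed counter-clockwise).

Apply the shoelace formula: 2A = Σ (x_i·y_{i+1} − x_{i+1}·y_i), indices taken mod 3.
Σ = (181) + (-219) + (215) = 177
Signed area = Σ/2 = 88.5 (positive ⇒ counter-clockwise traversal).

88.5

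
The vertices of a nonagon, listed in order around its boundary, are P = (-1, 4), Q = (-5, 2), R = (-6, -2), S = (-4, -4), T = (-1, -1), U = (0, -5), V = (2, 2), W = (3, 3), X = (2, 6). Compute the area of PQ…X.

48.5

Apply the shoelace (surveyor's) formula: 2A = Σ (x_i·y_{i+1} − x_{i+1}·y_i), indices taken mod 9.
Σ = (18) + (22) + (16) + (0) + (5) + (10) + (0) + (12) + (14) = 97
Area = |Σ|/2 = 48.5.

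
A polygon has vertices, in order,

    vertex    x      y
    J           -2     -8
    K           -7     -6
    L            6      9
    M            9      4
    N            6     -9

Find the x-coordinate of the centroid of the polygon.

757/299

Apply Gauss's area formula. First the cross-terms c_i = x_i·y_{i+1} − x_{i+1}·y_i:
  -44, -27, -57, -105, -66  ⇒  2A = -299, A = -149.5.
Then Σ (x_i + x_{i+1})·c_i = -2271, so x̄ = -2271 / (6·(-149.5)) = 757/299.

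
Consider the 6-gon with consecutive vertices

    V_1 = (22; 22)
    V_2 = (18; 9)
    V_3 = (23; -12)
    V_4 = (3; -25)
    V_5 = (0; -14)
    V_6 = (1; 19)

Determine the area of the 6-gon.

Cross-terms: -198, -423, -539, -42, 14, -396  ⇒  Σ = -1584
Area = |Σ|/2 = 792.

792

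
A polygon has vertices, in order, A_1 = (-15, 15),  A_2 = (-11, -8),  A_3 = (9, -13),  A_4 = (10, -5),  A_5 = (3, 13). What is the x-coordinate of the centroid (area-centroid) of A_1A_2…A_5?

Apply the shoelace formula. First the cross-terms c_i = x_i·y_{i+1} − x_{i+1}·y_i:
  285, 215, 85, 145, 240  ⇒  2A = 970, A = 485.
Then Σ (x_i + x_{i+1})·c_i = -7220, so x̄ = -7220 / (6·485) = -722/291.

-722/291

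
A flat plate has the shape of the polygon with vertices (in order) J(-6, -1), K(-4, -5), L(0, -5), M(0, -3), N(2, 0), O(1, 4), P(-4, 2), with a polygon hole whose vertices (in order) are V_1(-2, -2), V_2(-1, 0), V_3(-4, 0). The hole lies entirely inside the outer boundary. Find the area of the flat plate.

44

Outer boundary:
Apply Gauss's area formula: 2A = Σ (x_i·y_{i+1} − x_{i+1}·y_i), indices taken mod 7.
Cross-terms: 26, 20, 0, 6, 8, 18, 16  ⇒  Σ = 94
Area = |Σ|/2 = 47.
Hole:
Apply Gauss's area formula: 2A = Σ (x_i·y_{i+1} − x_{i+1}·y_i), indices taken mod 3.
Cross-terms: -2, 0, 8  ⇒  Σ = 6
Area = |Σ|/2 = 3.
Net area = 47 − 3 = 44.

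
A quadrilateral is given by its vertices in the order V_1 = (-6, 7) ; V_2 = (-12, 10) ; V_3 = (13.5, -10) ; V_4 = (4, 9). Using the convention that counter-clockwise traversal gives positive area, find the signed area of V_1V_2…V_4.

126.25

Σ = (24) + (-15) + (161.5) + (82) = 252.5
Signed area = Σ/2 = 126.25 (positive ⇒ counter-clockwise traversal).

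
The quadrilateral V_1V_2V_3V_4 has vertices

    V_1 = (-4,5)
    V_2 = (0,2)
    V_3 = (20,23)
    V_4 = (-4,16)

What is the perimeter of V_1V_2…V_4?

70

|V_1V_2| = √((4)² + (-3)²) = √25 = 5
|V_2V_3| = √((20)² + (21)²) = √841 = 29
|V_3V_4| = √((-24)² + (-7)²) = √625 = 25
|V_4V_1| = √((0)² + (-11)²) = √121 = 11
Perimeter = 5 + 29 + 25 + 11 = 70.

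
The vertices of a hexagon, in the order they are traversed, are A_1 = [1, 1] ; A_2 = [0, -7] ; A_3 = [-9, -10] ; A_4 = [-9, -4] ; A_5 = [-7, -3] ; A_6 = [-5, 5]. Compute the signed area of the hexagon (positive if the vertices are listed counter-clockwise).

Cross-terms: -7, -63, -54, -1, -50, -10  ⇒  Σ = -185
Signed area = Σ/2 = -92.5 (negative ⇒ clockwise traversal).

-92.5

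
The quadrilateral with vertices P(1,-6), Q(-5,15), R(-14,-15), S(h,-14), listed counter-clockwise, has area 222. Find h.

The doubled signed area Σ (x_i y_{i+1} − x_{i+1} y_i) is linear in h.
With h=0 it equals 480; the coefficient of h is 9 (from the two edges through S).
So 9·h + 480 = 2·222 = 444 ⇒ h = -4.

-4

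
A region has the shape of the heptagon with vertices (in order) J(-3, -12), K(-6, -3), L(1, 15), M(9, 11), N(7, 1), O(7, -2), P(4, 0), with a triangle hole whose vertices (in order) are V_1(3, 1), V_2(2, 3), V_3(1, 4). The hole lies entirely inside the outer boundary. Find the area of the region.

201

Outer boundary:
Cross-terms: -63, -87, -124, -68, -21, 8, -48  ⇒  Σ = -403
Area = |Σ|/2 = 201.5.
Hole:
Apply Gauss's area formula: 2A = Σ (x_i·y_{i+1} − x_{i+1}·y_i), indices taken mod 3.
V_1→V_2: (3)(3) − (2)(1) = 7
V_2→V_3: (2)(4) − (1)(3) = 5
V_3→V_1: (1)(1) − (3)(4) = -11
Σ = 1
Area = |Σ|/2 = 0.5.
Net area = 201.5 − 0.5 = 201.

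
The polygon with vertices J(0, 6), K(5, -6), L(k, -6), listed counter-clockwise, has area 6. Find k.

Write out the shoelace sum; only the two edges meeting at L involve k:
2·Area = [(5·(-6) − k·(-6)) + (k·6 − 0·(-6))] + -30
       = 12·k + -60 = 12
⇒ k = 6.

6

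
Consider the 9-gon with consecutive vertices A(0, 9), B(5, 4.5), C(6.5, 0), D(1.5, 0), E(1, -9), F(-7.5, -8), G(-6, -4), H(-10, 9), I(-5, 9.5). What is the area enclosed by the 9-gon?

185.125

Apply the shoelace formula: 2A = Σ (x_i·y_{i+1} − x_{i+1}·y_i), indices taken mod 9.
A→B: (0)(4.5) − (5)(9) = -45
B→C: (5)(0) − (6.5)(4.5) = -29.25
C→D: (6.5)(0) − (1.5)(0) = 0
D→E: (1.5)(-9) − (1)(0) = -13.5
E→F: (1)(-8) − (-7.5)(-9) = -75.5
F→G: (-7.5)(-4) − (-6)(-8) = -18
G→H: (-6)(9) − (-10)(-4) = -94
H→I: (-10)(9.5) − (-5)(9) = -50
I→A: (-5)(9) − (0)(9.5) = -45
Σ = -370.25
Area = |Σ|/2 = 185.125.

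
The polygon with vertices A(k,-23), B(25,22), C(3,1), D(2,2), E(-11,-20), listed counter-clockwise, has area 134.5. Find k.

Write out the shoelace sum; only the two edges meeting at A involve k:
2·Area = [((-11)·(-23) − k·(-20)) + (k·22 − 25·(-23))] + -55
       = 42·k + 773 = 269
⇒ k = -12.

-12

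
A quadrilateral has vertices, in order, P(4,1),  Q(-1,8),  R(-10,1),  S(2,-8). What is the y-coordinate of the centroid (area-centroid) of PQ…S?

Apply the shoelace formula. First the cross-terms c_i = x_i·y_{i+1} − x_{i+1}·y_i:
  33, 79, 78, 34  ⇒  2A = 224, A = 112.
Then Σ (y_i + y_{i+1})·c_i = 224, so ȳ = 224 / (6·112) = 1/3.

1/3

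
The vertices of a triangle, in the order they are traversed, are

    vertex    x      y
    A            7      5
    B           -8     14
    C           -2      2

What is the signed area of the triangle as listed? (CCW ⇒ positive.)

63

Apply the surveyor's formula: 2A = Σ (x_i·y_{i+1} − x_{i+1}·y_i), indices taken mod 3.
Σ = (138) + (12) + (-24) = 126
Signed area = Σ/2 = 63 (positive ⇒ counter-clockwise traversal).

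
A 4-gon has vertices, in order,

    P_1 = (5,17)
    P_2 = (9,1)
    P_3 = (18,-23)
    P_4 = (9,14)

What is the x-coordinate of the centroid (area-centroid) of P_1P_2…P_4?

32/3

Apply the surveyor's formula. First the cross-terms c_i = x_i·y_{i+1} − x_{i+1}·y_i:
  -148, -225, 459, 83  ⇒  2A = 169, A = 84.5.
Then Σ (x_i + x_{i+1})·c_i = 5408, so x̄ = 5408 / (6·84.5) = 32/3.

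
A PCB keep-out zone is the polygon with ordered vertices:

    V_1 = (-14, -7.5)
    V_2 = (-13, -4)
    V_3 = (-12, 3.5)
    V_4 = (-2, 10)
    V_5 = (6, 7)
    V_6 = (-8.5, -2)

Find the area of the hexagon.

V_1→V_2: (-14)(-4) − (-13)(-7.5) = -41.5
V_2→V_3: (-13)(3.5) − (-12)(-4) = -93.5
V_3→V_4: (-12)(10) − (-2)(3.5) = -113
V_4→V_5: (-2)(7) − (6)(10) = -74
V_5→V_6: (6)(-2) − (-8.5)(7) = 47.5
V_6→V_1: (-8.5)(-7.5) − (-14)(-2) = 35.75
Σ = -238.75
Area = |Σ|/2 = 119.375.

119.375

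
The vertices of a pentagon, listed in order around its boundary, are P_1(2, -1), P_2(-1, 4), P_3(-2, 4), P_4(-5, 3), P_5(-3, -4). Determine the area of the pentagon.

32.5

Apply the shoelace formula: 2A = Σ (x_i·y_{i+1} − x_{i+1}·y_i), indices taken mod 5.
Cross-terms: 7, 4, 14, 29, 11  ⇒  Σ = 65
Area = |Σ|/2 = 32.5.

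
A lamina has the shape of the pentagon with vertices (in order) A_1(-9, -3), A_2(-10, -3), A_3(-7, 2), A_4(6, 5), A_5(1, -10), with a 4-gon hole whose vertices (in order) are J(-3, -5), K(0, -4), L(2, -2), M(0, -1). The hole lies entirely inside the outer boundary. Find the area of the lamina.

117

Outer boundary:
Σ = (-3) + (-41) + (-47) + (-65) + (-93) = -249
Area = |Σ|/2 = 124.5.
Hole:
Apply the shoelace (surveyor's) formula: 2A = Σ (x_i·y_{i+1} − x_{i+1}·y_i), indices taken mod 4.
Σ = (12) + (8) + (-2) + (-3) = 15
Area = |Σ|/2 = 7.5.
Net area = 124.5 − 7.5 = 117.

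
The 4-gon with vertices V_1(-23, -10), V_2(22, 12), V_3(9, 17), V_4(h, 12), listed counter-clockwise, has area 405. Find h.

The doubled signed area Σ (x_i y_{i+1} − x_{i+1} y_i) is linear in h.
With h=0 it equals 594; the coefficient of h is -27 (from the two edges through V_4).
So -27·h + 594 = 2·405 = 810 ⇒ h = -8.

-8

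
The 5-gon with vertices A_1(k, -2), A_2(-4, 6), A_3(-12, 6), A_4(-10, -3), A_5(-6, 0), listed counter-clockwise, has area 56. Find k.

-3

Write out the shoelace sum; only the two edges meeting at A_1 involve k:
2·Area = [((-6)·(-2) − k·0) + (k·6 − (-4)·(-2))] + 126
       = 6·k + 130 = 112
⇒ k = -3.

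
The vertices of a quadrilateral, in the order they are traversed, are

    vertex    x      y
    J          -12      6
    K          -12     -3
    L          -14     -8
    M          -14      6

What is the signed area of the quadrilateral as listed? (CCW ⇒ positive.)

Apply the shoelace (surveyor's) formula: 2A = Σ (x_i·y_{i+1} − x_{i+1}·y_i), indices taken mod 4.
J→K: (-12)(-3) − (-12)(6) = 108
K→L: (-12)(-8) − (-14)(-3) = 54
L→M: (-14)(6) − (-14)(-8) = -196
M→J: (-14)(6) − (-12)(6) = -12
Σ = -46
Signed area = Σ/2 = -23 (negative ⇒ clockwise traversal).

-23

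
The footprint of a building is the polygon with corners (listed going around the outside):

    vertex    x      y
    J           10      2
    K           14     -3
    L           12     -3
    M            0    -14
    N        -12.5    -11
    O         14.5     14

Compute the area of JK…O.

Apply Gauss's area formula: 2A = Σ (x_i·y_{i+1} − x_{i+1}·y_i), indices taken mod 6.
J→K: (10)(-3) − (14)(2) = -58
K→L: (14)(-3) − (12)(-3) = -6
L→M: (12)(-14) − (0)(-3) = -168
M→N: (0)(-11) − (-12.5)(-14) = -175
N→O: (-12.5)(14) − (14.5)(-11) = -15.5
O→J: (14.5)(2) − (10)(14) = -111
Σ = -533.5
Area = |Σ|/2 = 266.75.

266.75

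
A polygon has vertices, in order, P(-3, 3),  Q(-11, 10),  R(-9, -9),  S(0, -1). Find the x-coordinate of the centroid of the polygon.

-59/9

Apply the surveyor's formula. First the cross-terms c_i = x_i·y_{i+1} − x_{i+1}·y_i:
  3, 189, 9, -3  ⇒  2A = 198, A = 99.
Then Σ (x_i + x_{i+1})·c_i = -3894, so x̄ = -3894 / (6·99) = -59/9.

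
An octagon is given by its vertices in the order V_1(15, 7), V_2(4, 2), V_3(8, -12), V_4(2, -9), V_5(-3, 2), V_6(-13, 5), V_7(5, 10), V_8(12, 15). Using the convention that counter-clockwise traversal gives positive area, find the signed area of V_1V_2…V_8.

Σ = (2) + (-64) + (-48) + (-23) + (11) + (-155) + (-45) + (-141) = -463
Signed area = Σ/2 = -231.5 (negative ⇒ clockwise traversal).

-231.5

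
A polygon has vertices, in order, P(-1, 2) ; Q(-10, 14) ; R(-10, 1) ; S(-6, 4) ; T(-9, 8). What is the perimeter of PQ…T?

|PQ| = √((-9)² + (12)²) = √225 = 15
|QR| = √((0)² + (-13)²) = √169 = 13
|RS| = √((4)² + (3)²) = √25 = 5
|ST| = √((-3)² + (4)²) = √25 = 5
|TP| = √((8)² + (-6)²) = √100 = 10
Perimeter = 15 + 13 + 5 + 5 + 10 = 48.

48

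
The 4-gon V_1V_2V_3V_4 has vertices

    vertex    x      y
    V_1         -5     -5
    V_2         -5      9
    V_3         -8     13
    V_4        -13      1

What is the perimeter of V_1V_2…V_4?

42

|V_1V_2| = √((0)² + (14)²) = √196 = 14
|V_2V_3| = √((-3)² + (4)²) = √25 = 5
|V_3V_4| = √((-5)² + (-12)²) = √169 = 13
|V_4V_1| = √((8)² + (-6)²) = √100 = 10
Perimeter = 14 + 5 + 13 + 10 = 42.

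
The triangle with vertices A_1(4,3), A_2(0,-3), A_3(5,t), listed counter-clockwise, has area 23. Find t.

-7

The doubled signed area Σ (x_i y_{i+1} − x_{i+1} y_i) is linear in t.
With t=0 it equals 18; the coefficient of t is -4 (from the two edges through A_3).
So -4·t + 18 = 2·23 = 46 ⇒ t = -7.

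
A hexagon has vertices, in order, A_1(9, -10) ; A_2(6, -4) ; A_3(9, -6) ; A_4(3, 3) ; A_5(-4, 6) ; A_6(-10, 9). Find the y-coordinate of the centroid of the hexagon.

Apply Gauss's area formula. First the cross-terms c_i = x_i·y_{i+1} − x_{i+1}·y_i:
  24, 0, 45, 30, 24, 19  ⇒  2A = 142, A = 71.
Then Σ (y_i + y_{i+1})·c_i = 140, so ȳ = 140 / (6·71) = 70/213.

70/213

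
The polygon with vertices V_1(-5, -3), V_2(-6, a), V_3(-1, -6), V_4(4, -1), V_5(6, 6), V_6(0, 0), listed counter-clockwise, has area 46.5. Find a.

The doubled signed area Σ (x_i y_{i+1} − x_{i+1} y_i) is linear in a.
With a=0 it equals 73; the coefficient of a is -4 (from the two edges through V_2).
So -4·a + 73 = 2·46.5 = 93 ⇒ a = -5.

-5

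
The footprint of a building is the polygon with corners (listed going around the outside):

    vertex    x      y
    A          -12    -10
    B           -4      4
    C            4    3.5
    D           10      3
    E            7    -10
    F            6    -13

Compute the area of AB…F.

Apply the shoelace (surveyor's) formula: 2A = Σ (x_i·y_{i+1} − x_{i+1}·y_i), indices taken mod 6.
A→B: (-12)(4) − (-4)(-10) = -88
B→C: (-4)(3.5) − (4)(4) = -30
C→D: (4)(3) − (10)(3.5) = -23
D→E: (10)(-10) − (7)(3) = -121
E→F: (7)(-13) − (6)(-10) = -31
F→A: (6)(-10) − (-12)(-13) = -216
Σ = -509
Area = |Σ|/2 = 254.5.

254.5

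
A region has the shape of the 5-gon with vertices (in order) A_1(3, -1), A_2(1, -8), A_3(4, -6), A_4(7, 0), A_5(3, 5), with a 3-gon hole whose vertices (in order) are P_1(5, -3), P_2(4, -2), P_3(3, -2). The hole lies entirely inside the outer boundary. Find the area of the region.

Outer boundary:
Apply the surveyor's formula: 2A = Σ (x_i·y_{i+1} − x_{i+1}·y_i), indices taken mod 5.
Σ = (-23) + (26) + (42) + (35) + (-18) = 62
Area = |Σ|/2 = 31.
Hole:
P_1→P_2: (5)(-2) − (4)(-3) = 2
P_2→P_3: (4)(-2) − (3)(-2) = -2
P_3→P_1: (3)(-3) − (5)(-2) = 1
Σ = 1
Area = |Σ|/2 = 0.5.
Net area = 31 − 0.5 = 30.5.

30.5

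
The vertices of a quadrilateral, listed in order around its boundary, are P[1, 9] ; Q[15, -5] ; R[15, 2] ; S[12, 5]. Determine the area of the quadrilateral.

Apply the shoelace formula: 2A = Σ (x_i·y_{i+1} − x_{i+1}·y_i), indices taken mod 4.
Σ = (-140) + (105) + (51) + (103) = 119
Area = |Σ|/2 = 59.5.

59.5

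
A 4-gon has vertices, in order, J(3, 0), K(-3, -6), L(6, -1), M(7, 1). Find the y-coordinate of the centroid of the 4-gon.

Apply Gauss's area formula. First the cross-terms c_i = x_i·y_{i+1} − x_{i+1}·y_i:
  -18, 39, 13, -3  ⇒  2A = 31, A = 15.5.
Then Σ (y_i + y_{i+1})·c_i = -168, so ȳ = -168 / (6·15.5) = -56/31.

-56/31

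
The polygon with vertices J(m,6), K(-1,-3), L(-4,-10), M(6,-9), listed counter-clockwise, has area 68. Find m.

The doubled signed area Σ (x_i y_{i+1} − x_{i+1} y_i) is linear in m.
With m=0 it equals 136; the coefficient of m is 6 (from the two edges through J).
So 6·m + 136 = 2·68 = 136 ⇒ m = 0.

0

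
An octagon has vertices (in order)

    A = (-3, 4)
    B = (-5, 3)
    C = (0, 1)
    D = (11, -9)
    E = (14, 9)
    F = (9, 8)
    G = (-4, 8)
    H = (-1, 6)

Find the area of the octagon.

Apply Gauss's area formula: 2A = Σ (x_i·y_{i+1} − x_{i+1}·y_i), indices taken mod 8.
Cross-terms: 11, -5, -11, 225, 31, 104, -16, 14  ⇒  Σ = 353
Area = |Σ|/2 = 176.5.

176.5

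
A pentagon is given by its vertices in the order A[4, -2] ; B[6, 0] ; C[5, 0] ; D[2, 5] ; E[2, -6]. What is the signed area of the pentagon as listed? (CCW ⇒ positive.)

17.5

Cross-terms: 12, 0, 25, -22, 20  ⇒  Σ = 35
Signed area = Σ/2 = 17.5 (positive ⇒ counter-clockwise traversal).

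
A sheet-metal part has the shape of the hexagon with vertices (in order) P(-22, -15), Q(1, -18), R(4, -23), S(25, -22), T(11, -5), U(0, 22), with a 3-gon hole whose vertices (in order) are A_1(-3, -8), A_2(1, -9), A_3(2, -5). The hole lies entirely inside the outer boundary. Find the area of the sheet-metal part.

886.5

Outer boundary:
Apply the shoelace (surveyor's) formula: 2A = Σ (x_i·y_{i+1} − x_{i+1}·y_i), indices taken mod 6.
Cross-terms: 411, 49, 487, 117, 242, 484  ⇒  Σ = 1790
Area = |Σ|/2 = 895.
Hole:
Apply Gauss's area formula: 2A = Σ (x_i·y_{i+1} − x_{i+1}·y_i), indices taken mod 3.
A_1→A_2: (-3)(-9) − (1)(-8) = 35
A_2→A_3: (1)(-5) − (2)(-9) = 13
A_3→A_1: (2)(-8) − (-3)(-5) = -31
Σ = 17
Area = |Σ|/2 = 8.5.
Net area = 895 − 8.5 = 886.5.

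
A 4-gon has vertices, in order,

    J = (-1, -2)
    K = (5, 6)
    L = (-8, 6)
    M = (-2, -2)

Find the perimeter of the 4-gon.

34

|JK| = √((6)² + (8)²) = √100 = 10
|KL| = √((-13)² + (0)²) = √169 = 13
|LM| = √((6)² + (-8)²) = √100 = 10
|MJ| = √((1)² + (0)²) = √1 = 1
Perimeter = 10 + 13 + 10 + 1 = 34.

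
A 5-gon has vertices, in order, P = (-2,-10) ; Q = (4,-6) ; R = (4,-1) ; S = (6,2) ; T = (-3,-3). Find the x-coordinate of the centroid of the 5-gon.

Apply the shoelace formula. First the cross-terms c_i = x_i·y_{i+1} − x_{i+1}·y_i:
  52, 20, 14, -12, 24  ⇒  2A = 98, A = 49.
Then Σ (x_i + x_{i+1})·c_i = 248, so x̄ = 248 / (6·49) = 124/147.

124/147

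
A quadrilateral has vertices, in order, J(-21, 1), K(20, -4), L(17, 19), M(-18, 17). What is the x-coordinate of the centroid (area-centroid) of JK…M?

70/117

Apply the shoelace formula. First the cross-terms c_i = x_i·y_{i+1} − x_{i+1}·y_i:
  64, 448, 631, 339  ⇒  2A = 1482, A = 741.
Then Σ (x_i + x_{i+1})·c_i = 2660, so x̄ = 2660 / (6·741) = 70/117.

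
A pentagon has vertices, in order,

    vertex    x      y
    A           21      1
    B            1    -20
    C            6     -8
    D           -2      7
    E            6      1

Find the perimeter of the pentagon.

|AB| = √((-20)² + (-21)²) = √841 = 29
|BC| = √((5)² + (12)²) = √169 = 13
|CD| = √((-8)² + (15)²) = √289 = 17
|DE| = √((8)² + (-6)²) = √100 = 10
|EA| = √((15)² + (0)²) = √225 = 15
Perimeter = 29 + 13 + 17 + 10 + 15 = 84.

84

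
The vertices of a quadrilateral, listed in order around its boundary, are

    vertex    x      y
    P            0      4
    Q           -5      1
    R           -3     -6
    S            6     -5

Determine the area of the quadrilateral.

Apply the surveyor's formula: 2A = Σ (x_i·y_{i+1} − x_{i+1}·y_i), indices taken mod 4.
P→Q: (0)(1) − (-5)(4) = 20
Q→R: (-5)(-6) − (-3)(1) = 33
R→S: (-3)(-5) − (6)(-6) = 51
S→P: (6)(4) − (0)(-5) = 24
Σ = 128
Area = |Σ|/2 = 64.

64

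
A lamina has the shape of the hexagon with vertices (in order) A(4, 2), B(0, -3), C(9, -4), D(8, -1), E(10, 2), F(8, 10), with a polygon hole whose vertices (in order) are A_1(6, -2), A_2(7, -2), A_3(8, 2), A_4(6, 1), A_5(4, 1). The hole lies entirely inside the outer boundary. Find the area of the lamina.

54

Outer boundary:
Apply the surveyor's formula: 2A = Σ (x_i·y_{i+1} − x_{i+1}·y_i), indices taken mod 6.
Σ = (-12) + (27) + (23) + (26) + (84) + (-24) = 124
Area = |Σ|/2 = 62.
Hole:
Apply Gauss's area formula: 2A = Σ (x_i·y_{i+1} − x_{i+1}·y_i), indices taken mod 5.
A_1→A_2: (6)(-2) − (7)(-2) = 2
A_2→A_3: (7)(2) − (8)(-2) = 30
A_3→A_4: (8)(1) − (6)(2) = -4
A_4→A_5: (6)(1) − (4)(1) = 2
A_5→A_1: (4)(-2) − (6)(1) = -14
Σ = 16
Area = |Σ|/2 = 8.
Net area = 62 − 8 = 54.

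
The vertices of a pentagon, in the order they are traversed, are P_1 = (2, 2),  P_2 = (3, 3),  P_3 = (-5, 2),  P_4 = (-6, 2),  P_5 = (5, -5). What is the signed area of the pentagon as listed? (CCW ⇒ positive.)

31.5

P_1→P_2: (2)(3) − (3)(2) = 0
P_2→P_3: (3)(2) − (-5)(3) = 21
P_3→P_4: (-5)(2) − (-6)(2) = 2
P_4→P_5: (-6)(-5) − (5)(2) = 20
P_5→P_1: (5)(2) − (2)(-5) = 20
Σ = 63
Signed area = Σ/2 = 31.5 (positive ⇒ counter-clockwise traversal).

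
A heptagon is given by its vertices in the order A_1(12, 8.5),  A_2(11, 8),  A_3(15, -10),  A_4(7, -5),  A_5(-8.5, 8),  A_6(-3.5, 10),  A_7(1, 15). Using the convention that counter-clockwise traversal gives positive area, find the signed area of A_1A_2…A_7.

Apply Gauss's area formula: 2A = Σ (x_i·y_{i+1} − x_{i+1}·y_i), indices taken mod 7.
Cross-terms: 2.5, -230, -5, 13.5, -57, -62.5, -171.5  ⇒  Σ = -510
Signed area = Σ/2 = -255 (negative ⇒ clockwise traversal).

-255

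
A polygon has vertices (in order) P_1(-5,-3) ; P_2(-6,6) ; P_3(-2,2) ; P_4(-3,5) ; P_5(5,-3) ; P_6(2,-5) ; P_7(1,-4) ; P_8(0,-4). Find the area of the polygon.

Σ = (-48) + (0) + (-4) + (-16) + (-19) + (-3) + (-4) + (-20) = -114
Area = |Σ|/2 = 57.

57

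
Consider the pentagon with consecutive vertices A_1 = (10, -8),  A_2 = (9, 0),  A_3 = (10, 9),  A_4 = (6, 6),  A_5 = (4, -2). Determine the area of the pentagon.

Cross-terms: 72, 81, 6, -36, -12  ⇒  Σ = 111
Area = |Σ|/2 = 55.5.

55.5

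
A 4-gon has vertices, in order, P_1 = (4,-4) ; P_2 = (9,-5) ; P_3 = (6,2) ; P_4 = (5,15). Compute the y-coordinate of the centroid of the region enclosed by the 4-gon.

1

Apply the shoelace formula. First the cross-terms c_i = x_i·y_{i+1} − x_{i+1}·y_i:
  16, 48, 80, -80  ⇒  2A = 64, A = 32.
Then Σ (y_i + y_{i+1})·c_i = 192, so ȳ = 192 / (6·32) = 1.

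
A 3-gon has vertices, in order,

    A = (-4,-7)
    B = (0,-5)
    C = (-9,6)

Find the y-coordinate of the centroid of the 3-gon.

-2

Apply Gauss's area formula. First the cross-terms c_i = x_i·y_{i+1} − x_{i+1}·y_i:
  20, -45, 87  ⇒  2A = 62, A = 31.
Then Σ (y_i + y_{i+1})·c_i = -372, so ȳ = -372 / (6·31) = -2.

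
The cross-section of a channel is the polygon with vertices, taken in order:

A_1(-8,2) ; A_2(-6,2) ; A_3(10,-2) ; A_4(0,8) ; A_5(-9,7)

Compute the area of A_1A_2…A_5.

Apply the shoelace formula: 2A = Σ (x_i·y_{i+1} − x_{i+1}·y_i), indices taken mod 5.
Σ = (-4) + (-8) + (80) + (72) + (38) = 178
Area = |Σ|/2 = 89.

89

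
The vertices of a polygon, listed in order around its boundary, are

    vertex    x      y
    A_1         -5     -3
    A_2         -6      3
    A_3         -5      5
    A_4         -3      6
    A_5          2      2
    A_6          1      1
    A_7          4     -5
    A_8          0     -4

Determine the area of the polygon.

63

Apply Gauss's area formula: 2A = Σ (x_i·y_{i+1} − x_{i+1}·y_i), indices taken mod 8.
A_1→A_2: (-5)(3) − (-6)(-3) = -33
A_2→A_3: (-6)(5) − (-5)(3) = -15
A_3→A_4: (-5)(6) − (-3)(5) = -15
A_4→A_5: (-3)(2) − (2)(6) = -18
A_5→A_6: (2)(1) − (1)(2) = 0
A_6→A_7: (1)(-5) − (4)(1) = -9
A_7→A_8: (4)(-4) − (0)(-5) = -16
A_8→A_1: (0)(-3) − (-5)(-4) = -20
Σ = -126
Area = |Σ|/2 = 63.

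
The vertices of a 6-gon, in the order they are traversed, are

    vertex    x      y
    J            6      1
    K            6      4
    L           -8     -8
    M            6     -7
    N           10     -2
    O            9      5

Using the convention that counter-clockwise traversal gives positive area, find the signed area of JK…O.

105.5

Apply Gauss's area formula: 2A = Σ (x_i·y_{i+1} − x_{i+1}·y_i), indices taken mod 6.
Σ = (18) + (-16) + (104) + (58) + (68) + (-21) = 211
Signed area = Σ/2 = 105.5 (positive ⇒ counter-clockwise traversal).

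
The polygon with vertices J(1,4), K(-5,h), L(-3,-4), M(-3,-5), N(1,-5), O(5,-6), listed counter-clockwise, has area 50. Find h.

-2

The doubled signed area Σ (x_i y_{i+1} − x_{i+1} y_i) is linear in h.
With h=0 it equals 108; the coefficient of h is 4 (from the two edges through K).
So 4·h + 108 = 2·50 = 100 ⇒ h = -2.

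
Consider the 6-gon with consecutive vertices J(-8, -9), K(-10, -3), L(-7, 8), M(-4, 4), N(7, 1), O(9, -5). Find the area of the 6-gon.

180

Σ = (-66) + (-101) + (4) + (-32) + (-44) + (-121) = -360
Area = |Σ|/2 = 180.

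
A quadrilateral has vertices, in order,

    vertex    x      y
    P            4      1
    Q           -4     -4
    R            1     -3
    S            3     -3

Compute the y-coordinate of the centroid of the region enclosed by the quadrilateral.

Apply the shoelace (surveyor's) formula. First the cross-terms c_i = x_i·y_{i+1} − x_{i+1}·y_i:
  -12, 16, 6, 15  ⇒  2A = 25, A = 12.5.
Then Σ (y_i + y_{i+1})·c_i = -142, so ȳ = -142 / (6·12.5) = -142/75.

-142/75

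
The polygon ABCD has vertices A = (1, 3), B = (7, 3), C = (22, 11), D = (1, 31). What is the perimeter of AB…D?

|AB| = √((6)² + (0)²) = √36 = 6
|BC| = √((15)² + (8)²) = √289 = 17
|CD| = √((-21)² + (20)²) = √841 = 29
|DA| = √((0)² + (-28)²) = √784 = 28
Perimeter = 6 + 17 + 29 + 28 = 80.

80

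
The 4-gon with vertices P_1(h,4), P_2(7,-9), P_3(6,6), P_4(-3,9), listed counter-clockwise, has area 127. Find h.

Write out the shoelace sum; only the two edges meeting at P_1 involve h:
2·Area = [((-3)·4 − h·9) + (h·(-9) − 7·4)] + 168
       = -18·h + 128 = 254
⇒ h = -7.

-7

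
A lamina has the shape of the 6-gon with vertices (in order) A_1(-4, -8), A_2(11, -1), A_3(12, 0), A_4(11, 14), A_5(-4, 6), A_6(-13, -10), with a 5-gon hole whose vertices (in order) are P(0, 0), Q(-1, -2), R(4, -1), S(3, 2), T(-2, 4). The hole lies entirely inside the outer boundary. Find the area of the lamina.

Outer boundary:
Apply the shoelace formula: 2A = Σ (x_i·y_{i+1} − x_{i+1}·y_i), indices taken mod 6.
Σ = (92) + (12) + (168) + (122) + (118) + (64) = 576
Area = |Σ|/2 = 288.
Hole:
P→Q: (0)(-2) − (-1)(0) = 0
Q→R: (-1)(-1) − (4)(-2) = 9
R→S: (4)(2) − (3)(-1) = 11
S→T: (3)(4) − (-2)(2) = 16
T→P: (-2)(0) − (0)(4) = 0
Σ = 36
Area = |Σ|/2 = 18.
Net area = 288 − 18 = 270.

270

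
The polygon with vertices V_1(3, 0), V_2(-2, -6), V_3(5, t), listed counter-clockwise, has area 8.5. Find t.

Write out the shoelace sum; only the two edges meeting at V_3 involve t:
2·Area = [((-2)·t − 5·(-6)) + (5·0 − 3·t)] + -18
       = -5·t + 12 = 17
⇒ t = -1.

-1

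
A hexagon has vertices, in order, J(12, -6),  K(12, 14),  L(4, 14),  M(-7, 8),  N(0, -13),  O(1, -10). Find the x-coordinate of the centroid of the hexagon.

401/105

Apply the surveyor's formula. First the cross-terms c_i = x_i·y_{i+1} − x_{i+1}·y_i:
  240, 112, 130, 91, 13, 114  ⇒  2A = 700, A = 350.
Then Σ (x_i + x_{i+1})·c_i = 8020, so x̄ = 8020 / (6·350) = 401/105.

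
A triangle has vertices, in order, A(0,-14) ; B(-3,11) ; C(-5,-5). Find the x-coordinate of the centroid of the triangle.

-8/3

Apply the shoelace formula. First the cross-terms c_i = x_i·y_{i+1} − x_{i+1}·y_i:
  -42, 70, 70  ⇒  2A = 98, A = 49.
Then Σ (x_i + x_{i+1})·c_i = -784, so x̄ = -784 / (6·49) = -8/3.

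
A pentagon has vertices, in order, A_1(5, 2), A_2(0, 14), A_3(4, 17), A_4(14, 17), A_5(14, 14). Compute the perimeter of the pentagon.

|A_1A_2| = √((-5)² + (12)²) = √169 = 13
|A_2A_3| = √((4)² + (3)²) = √25 = 5
|A_3A_4| = √((10)² + (0)²) = √100 = 10
|A_4A_5| = √((0)² + (-3)²) = √9 = 3
|A_5A_1| = √((-9)² + (-12)²) = √225 = 15
Perimeter = 13 + 5 + 10 + 3 + 15 = 46.

46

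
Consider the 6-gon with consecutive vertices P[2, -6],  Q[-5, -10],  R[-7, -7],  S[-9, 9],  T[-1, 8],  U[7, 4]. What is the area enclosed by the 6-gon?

Apply the shoelace (surveyor's) formula: 2A = Σ (x_i·y_{i+1} − x_{i+1}·y_i), indices taken mod 6.
Σ = (-50) + (-35) + (-126) + (-63) + (-60) + (-50) = -384
Area = |Σ|/2 = 192.

192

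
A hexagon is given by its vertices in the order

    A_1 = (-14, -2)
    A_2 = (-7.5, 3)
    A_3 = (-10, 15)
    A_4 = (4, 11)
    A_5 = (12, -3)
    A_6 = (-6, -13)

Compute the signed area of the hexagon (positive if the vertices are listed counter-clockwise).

Apply the shoelace formula: 2A = Σ (x_i·y_{i+1} − x_{i+1}·y_i), indices taken mod 6.
Σ = (-57) + (-82.5) + (-170) + (-144) + (-174) + (-170) = -797.5
Signed area = Σ/2 = -398.75 (negative ⇒ clockwise traversal).

-398.75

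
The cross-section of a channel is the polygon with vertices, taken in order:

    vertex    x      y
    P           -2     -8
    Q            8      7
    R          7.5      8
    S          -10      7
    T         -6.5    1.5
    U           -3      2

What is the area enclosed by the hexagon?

Apply the surveyor's formula: 2A = Σ (x_i·y_{i+1} − x_{i+1}·y_i), indices taken mod 6.
P→Q: (-2)(7) − (8)(-8) = 50
Q→R: (8)(8) − (7.5)(7) = 11.5
R→S: (7.5)(7) − (-10)(8) = 132.5
S→T: (-10)(1.5) − (-6.5)(7) = 30.5
T→U: (-6.5)(2) − (-3)(1.5) = -8.5
U→P: (-3)(-8) − (-2)(2) = 28
Σ = 244
Area = |Σ|/2 = 122.

122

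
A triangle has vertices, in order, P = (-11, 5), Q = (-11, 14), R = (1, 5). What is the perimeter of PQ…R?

|PQ| = √((0)² + (9)²) = √81 = 9
|QR| = √((12)² + (-9)²) = √225 = 15
|RP| = √((-12)² + (0)²) = √144 = 12
Perimeter = 9 + 15 + 12 = 36.

36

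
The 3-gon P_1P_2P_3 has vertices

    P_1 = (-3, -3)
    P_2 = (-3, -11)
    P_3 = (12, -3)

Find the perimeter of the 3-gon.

40

|P_1P_2| = √((0)² + (-8)²) = √64 = 8
|P_2P_3| = √((15)² + (8)²) = √289 = 17
|P_3P_1| = √((-15)² + (0)²) = √225 = 15
Perimeter = 8 + 17 + 15 = 40.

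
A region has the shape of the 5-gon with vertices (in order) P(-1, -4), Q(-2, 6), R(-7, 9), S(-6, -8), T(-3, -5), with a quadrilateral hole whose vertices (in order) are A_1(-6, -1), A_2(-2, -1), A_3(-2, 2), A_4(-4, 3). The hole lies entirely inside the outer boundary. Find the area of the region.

55.5

Outer boundary:
Apply Gauss's area formula: 2A = Σ (x_i·y_{i+1} − x_{i+1}·y_i), indices taken mod 5.
Cross-terms: -14, 24, 110, 6, 7  ⇒  Σ = 133
Area = |Σ|/2 = 66.5.
Hole:
Σ = (4) + (-6) + (2) + (22) = 22
Area = |Σ|/2 = 11.
Net area = 66.5 − 11 = 55.5.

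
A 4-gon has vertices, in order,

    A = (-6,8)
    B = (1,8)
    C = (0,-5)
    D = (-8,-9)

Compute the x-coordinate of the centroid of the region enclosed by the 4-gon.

Apply Gauss's area formula. First the cross-terms c_i = x_i·y_{i+1} − x_{i+1}·y_i:
  -56, -5, -40, -118  ⇒  2A = -219, A = -109.5.
Then Σ (x_i + x_{i+1})·c_i = 2247, so x̄ = 2247 / (6·(-109.5)) = -749/219.

-749/219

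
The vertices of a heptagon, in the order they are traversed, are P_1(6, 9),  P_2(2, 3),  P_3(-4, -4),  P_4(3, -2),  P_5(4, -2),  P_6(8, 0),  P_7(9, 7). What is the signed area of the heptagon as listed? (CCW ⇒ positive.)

68.5

Apply the shoelace (surveyor's) formula: 2A = Σ (x_i·y_{i+1} − x_{i+1}·y_i), indices taken mod 7.
Σ = (0) + (4) + (20) + (2) + (16) + (56) + (39) = 137
Signed area = Σ/2 = 68.5 (positive ⇒ counter-clockwise traversal).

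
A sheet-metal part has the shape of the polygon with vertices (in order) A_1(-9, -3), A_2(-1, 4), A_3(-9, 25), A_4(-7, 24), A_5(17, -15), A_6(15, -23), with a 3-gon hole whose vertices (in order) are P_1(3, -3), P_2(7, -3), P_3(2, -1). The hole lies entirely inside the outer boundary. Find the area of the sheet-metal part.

391

Outer boundary:
Σ = (-39) + (11) + (-41) + (-303) + (-166) + (-252) = -790
Area = |Σ|/2 = 395.
Hole:
Apply the surveyor's formula: 2A = Σ (x_i·y_{i+1} − x_{i+1}·y_i), indices taken mod 3.
Σ = (12) + (-1) + (-3) = 8
Area = |Σ|/2 = 4.
Net area = 395 − 4 = 391.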